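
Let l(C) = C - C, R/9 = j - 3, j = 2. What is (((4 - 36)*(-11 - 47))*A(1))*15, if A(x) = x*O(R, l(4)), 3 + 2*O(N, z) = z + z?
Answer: -41760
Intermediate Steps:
R = -9 (R = 9*(2 - 3) = 9*(-1) = -9)
l(C) = 0
O(N, z) = -3/2 + z (O(N, z) = -3/2 + (z + z)/2 = -3/2 + (2*z)/2 = -3/2 + z)
A(x) = -3*x/2 (A(x) = x*(-3/2 + 0) = x*(-3/2) = -3*x/2)
(((4 - 36)*(-11 - 47))*A(1))*15 = (((4 - 36)*(-11 - 47))*(-3/2*1))*15 = (-32*(-58)*(-3/2))*15 = (1856*(-3/2))*15 = -2784*15 = -41760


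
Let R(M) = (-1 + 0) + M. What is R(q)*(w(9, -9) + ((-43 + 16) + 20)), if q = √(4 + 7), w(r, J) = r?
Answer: -2 + 2*√11 ≈ 4.6332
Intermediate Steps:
q = √11 ≈ 3.3166
R(M) = -1 + M
R(q)*(w(9, -9) + ((-43 + 16) + 20)) = (-1 + √11)*(9 + ((-43 + 16) + 20)) = (-1 + √11)*(9 + (-27 + 20)) = (-1 + √11)*(9 - 7) = (-1 + √11)*2 = -2 + 2*√11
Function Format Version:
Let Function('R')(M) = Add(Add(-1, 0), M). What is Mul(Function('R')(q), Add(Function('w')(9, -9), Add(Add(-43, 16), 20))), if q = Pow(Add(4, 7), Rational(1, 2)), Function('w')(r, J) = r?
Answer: Add(-2, Mul(2, Pow(11, Rational(1, 2)))) ≈ 4.6332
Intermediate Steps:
q = Pow(11, Rational(1, 2)) ≈ 3.3166
Function('R')(M) = Add(-1, M)
Mul(Function('R')(q), Add(Function('w')(9, -9), Add(Add(-43, 16), 20))) = Mul(Add(-1, Pow(11, Rational(1, 2))), Add(9, Add(Add(-43, 16), 20))) = Mul(Add(-1, Pow(11, Rational(1, 2))), Add(9, Add(-27, 20))) = Mul(Add(-1, Pow(11, Rational(1, 2))), Add(9, -7)) = Mul(Add(-1, Pow(11, Rational(1, 2))), 2) = Add(-2, Mul(2, Pow(11, Rational(1, 2))))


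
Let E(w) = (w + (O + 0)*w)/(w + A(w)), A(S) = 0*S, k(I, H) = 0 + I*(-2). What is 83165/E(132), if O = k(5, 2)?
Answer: -83165/9 ≈ -9240.6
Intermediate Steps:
k(I, H) = -2*I (k(I, H) = 0 - 2*I = -2*I)
O = -10 (O = -2*5 = -10)
A(S) = 0
E(w) = -9 (E(w) = (w + (-10 + 0)*w)/(w + 0) = (w - 10*w)/w = (-9*w)/w = -9)
83165/E(132) = 83165/(-9) = 83165*(-⅑) = -83165/9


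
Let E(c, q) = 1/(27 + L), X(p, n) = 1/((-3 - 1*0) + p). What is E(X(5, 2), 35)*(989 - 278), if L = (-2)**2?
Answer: 711/31 ≈ 22.935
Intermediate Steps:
X(p, n) = 1/(-3 + p) (X(p, n) = 1/((-3 + 0) + p) = 1/(-3 + p))
L = 4
E(c, q) = 1/31 (E(c, q) = 1/(27 + 4) = 1/31)
E(X(5, 2), 35)*(989 - 278) = (989 - 278)/31 = (1/31)*711 = 711/31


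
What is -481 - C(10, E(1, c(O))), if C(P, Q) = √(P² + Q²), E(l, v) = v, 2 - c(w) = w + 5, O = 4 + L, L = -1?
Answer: -481 - 2*√34 ≈ -492.66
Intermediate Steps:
O = 3 (O = 4 - 1 = 3)
c(w) = -3 - w (c(w) = 2 - (w + 5) = 2 - (5 + w) = 2 + (-5 - w) = -3 - w)
-481 - C(10, E(1, c(O))) = -481 - √(10² + (-3 - 1*3)²) = -481 - √(100 + (-3 - 3)²) = -481 - √(100 + (-6)²) = -481 - √(100 + 36) = -481 - √136 = -481 - 2*√34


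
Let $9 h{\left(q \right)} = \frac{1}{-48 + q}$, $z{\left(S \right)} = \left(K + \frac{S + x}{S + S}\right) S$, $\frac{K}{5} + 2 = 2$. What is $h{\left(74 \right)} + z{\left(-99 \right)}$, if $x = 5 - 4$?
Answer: $- \frac{11465}{234} \approx -48.996$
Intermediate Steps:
$x = 1$
$K = 0$ ($K = -10 + 5 \cdot 2 = -10 + 10 = 0$)
$z{\left(S \right)} = \frac{1}{2} + \frac{S}{2}$ ($z{\left(S \right)} = \left(0 + \frac{S + 1}{S + S}\right) S = \left(0 + \frac{1 + S}{2 S}\right) S = \frac{1 + S}{2 S} S = \frac{1}{2} + \frac{S}{2}$)
$h{\left(q \right)} = \frac{1}{9 \left(-48 + q\right)}$
$h{\left(74 \right)} + z{\left(-99 \right)} = \frac{1}{9 \left(-48 + 74\right)} + \left(\frac{1}{2} + \frac{1}{2} \left(-99\right)\right) = \frac{1}{9 \cdot 26} + \left(\frac{1}{2} - \frac{99}{2}\right) = \frac{1}{9} \cdot \frac{1}{26} - 49 = \frac{1}{234} - 49 = - \frac{11465}{234}$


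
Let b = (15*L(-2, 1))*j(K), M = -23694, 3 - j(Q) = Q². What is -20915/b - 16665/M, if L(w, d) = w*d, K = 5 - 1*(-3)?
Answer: -704641/65697 ≈ -10.726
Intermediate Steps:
K = 8 (K = 5 + 3 = 8)
L(w, d) = d*w
j(Q) = 3 - Q²
b = 1830 (b = (15*(1*(-2)))*(3 - 1*8²) = (15*(-2))*(3 - 1*64) = -30*(3 - 64) = -30*(-61) = 1830)
-20915/b - 16665/M = -20915/1830 - 16665/(-23694) = -20915*1/1830 - 16665*(-1/23694) = -4183/366 + 505/718 = -704641/65697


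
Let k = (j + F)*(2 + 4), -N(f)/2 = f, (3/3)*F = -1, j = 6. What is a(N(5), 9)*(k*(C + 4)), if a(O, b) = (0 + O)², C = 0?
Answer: 12000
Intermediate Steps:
F = -1
N(f) = -2*f
k = 30 (k = (6 - 1)*(2 + 4) = 5*6 = 30)
a(O, b) = O²
a(N(5), 9)*(k*(C + 4)) = (-2*5)²*(30*(0 + 4)) = (-10)²*(30*4) = 100*120 = 12000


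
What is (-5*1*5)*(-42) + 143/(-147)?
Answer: 154207/147 ≈ 1049.0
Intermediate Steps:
(-5*1*5)*(-42) + 143/(-147) = -5*5*(-42) + 143*(-1/147) = -25*(-42) - 143/147 = 1050 - 143/147 = 154207/147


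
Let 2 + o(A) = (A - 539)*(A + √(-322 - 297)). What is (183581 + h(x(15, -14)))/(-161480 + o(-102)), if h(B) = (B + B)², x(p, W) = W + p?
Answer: -17642518500/9489545339 + 117677985*I*√619/9489545339 ≈ -1.8592 + 0.30853*I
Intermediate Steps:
h(B) = 4*B² (h(B) = (2*B)² = 4*B²)
o(A) = -2 + (-539 + A)*(A + I*√619) (o(A) = -2 + (A - 539)*(A + √(-322 - 297)) = -2 + (-539 + A)*(A + √(-619)) = -2 + (-539 + A)*(A + I*√619))
(183581 + h(x(15, -14)))/(-161480 + o(-102)) = (183581 + 4*(-14 + 15)²)/(-161480 + (-2 + (-102)² - 539*(-102) - 539*I*√619 + I*(-102)*√619)) = (183581 + 4*1²)/(-161480 + (-2 + 10404 + 54978 - 539*I*√619 - 102*I*√619)) = (183581 + 4*1)/(-161480 + (65380 - 641*I*√619)) = (183581 + 4)/(-96100 - 641*I*√619) = 183585/(-96100 - 641*I*√619)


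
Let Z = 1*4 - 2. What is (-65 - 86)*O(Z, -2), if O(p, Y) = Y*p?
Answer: 604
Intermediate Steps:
Z = 2 (Z = 4 - 2 = 2)
(-65 - 86)*O(Z, -2) = (-65 - 86)*(-2*2) = -151*(-4) = 604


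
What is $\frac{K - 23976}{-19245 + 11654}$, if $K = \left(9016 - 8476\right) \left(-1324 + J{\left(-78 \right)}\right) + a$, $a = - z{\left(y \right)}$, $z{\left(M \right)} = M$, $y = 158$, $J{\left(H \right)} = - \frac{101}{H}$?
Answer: $\frac{9599132}{98683} \approx 97.272$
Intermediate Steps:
$a = -158$ ($a = \left(-1\right) 158 = -158$)
$K = - \frac{9287444}{13}$ ($K = \left(9016 - 8476\right) \left(-1324 - \frac{101}{-78}\right) - 158 = 540 \left(-1324 - - \frac{101}{78}\right) - 158 = 540 \left(-1324 + \frac{101}{78}\right) - 158 = 540 \left(- \frac{103171}{78}\right) - 158 = - \frac{9285390}{13} - 158 = - \frac{9287444}{13} \approx -7.1442 \cdot 10^{5}$)
$\frac{K - 23976}{-19245 + 11654} = \frac{- \frac{9287444}{13} - 23976}{-19245 + 11654} = - \frac{9599132}{13 \left(-7591\right)} = \left(- \frac{9599132}{13}\right) \left(- \frac{1}{7591}\right) = \frac{9599132}{98683}$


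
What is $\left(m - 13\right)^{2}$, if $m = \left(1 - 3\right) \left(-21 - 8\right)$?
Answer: $2025$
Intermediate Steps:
$m = 58$ ($m = \left(-2\right) \left(-29\right) = 58$)
$\left(m - 13\right)^{2} = \left(58 - 13\right)^{2} = 45^{2} = 2025$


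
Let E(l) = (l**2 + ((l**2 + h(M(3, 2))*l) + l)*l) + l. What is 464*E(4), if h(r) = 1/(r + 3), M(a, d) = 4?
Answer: 332224/7 ≈ 47461.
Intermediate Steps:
h(r) = 1/(3 + r)
E(l) = l + l**2 + l*(l**2 + 8*l/7) (E(l) = (l**2 + ((l**2 + l/(3 + 4)) + l)*l) + l = (l**2 + ((l**2 + l/7) + l)*l) + l = (l**2 + (l**2 + 8*l/7)*l) + l = (l**2 + l*(l**2 + 8*l/7)) + l = l + l**2 + l*(l**2 + 8*l/7))
464*E(4) = 464*(4*(1 + 4**2 + (15/7)*4)) = 464*(4*(1 + 16 + 60/7)) = 464*(4*(179/7)) = 464*(716/7) = 332224/7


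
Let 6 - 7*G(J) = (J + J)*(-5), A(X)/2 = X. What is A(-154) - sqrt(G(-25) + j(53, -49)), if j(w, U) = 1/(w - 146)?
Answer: -308 - I*sqrt(14777049)/651 ≈ -308.0 - 5.9049*I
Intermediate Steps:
A(X) = 2*X
j(w, U) = 1/(-146 + w)
G(J) = 6/7 + 10*J/7 (G(J) = 6/7 - (J + J)*(-5)/7 = 6/7 - 2*J*(-5)/7 = 6/7 - (-10)*J/7 = 6/7 + 10*J/7)
A(-154) - sqrt(G(-25) + j(53, -49)) = 2*(-154) - sqrt((6/7 + (10/7)*(-25)) + 1/(-146 + 53)) = -308 - sqrt((6/7 - 250/7) + 1/(-93)) = -308 - sqrt(-244/7 - 1/93) = -308 - sqrt(-22699/651) = -308 - I*sqrt(14777049)/651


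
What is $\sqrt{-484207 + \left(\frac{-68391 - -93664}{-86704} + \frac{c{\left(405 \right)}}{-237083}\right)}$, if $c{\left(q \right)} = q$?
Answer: $\frac{i \sqrt{12787641117557356448436731}}{5139011108} \approx 695.85 i$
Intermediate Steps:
$\sqrt{-484207 + \left(\frac{-68391 - -93664}{-86704} + \frac{c{\left(405 \right)}}{-237083}\right)} = \sqrt{-484207 + \left(\frac{-68391 - -93664}{-86704} + \frac{405}{-237083}\right)} = \sqrt{-484207 + \left(\left(-68391 + 93664\right) \left(- \frac{1}{86704}\right) + 405 \left(- \frac{1}{237083}\right)\right)} = \sqrt{-484207 + \left(25273 \left(- \frac{1}{86704}\right) - \frac{405}{237083}\right)} = \sqrt{-484207 - \frac{6026913779}{20556044432}} = \sqrt{- \frac{9953386633199203}{20556044432}} = \frac{i \sqrt{12787641117557356448436731}}{5139011108}$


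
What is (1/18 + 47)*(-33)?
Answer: -9317/6 ≈ -1552.8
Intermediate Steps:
(1/18 + 47)*(-33) = (847/18)*(-33) = -9317/6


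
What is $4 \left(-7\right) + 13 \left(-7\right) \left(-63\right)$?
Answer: $5705$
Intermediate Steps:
$4 \left(-7\right) + 13 \left(-7\right) \left(-63\right) = -28 - -5733 = -28 + 5733 = 5705$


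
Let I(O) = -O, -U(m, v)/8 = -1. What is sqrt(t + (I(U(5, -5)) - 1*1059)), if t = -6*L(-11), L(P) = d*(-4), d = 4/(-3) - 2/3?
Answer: I*sqrt(1115) ≈ 33.392*I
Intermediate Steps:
d = -2 (d = 4*(-1/3) - 2*1/3 = -4/3 - 2/3 = -2)
U(m, v) = 8 (U(m, v) = -8*(-1) = 8)
L(P) = 8 (L(P) = -2*(-4) = 8)
t = -48 (t = -6*8 = -48)
sqrt(t + (I(U(5, -5)) - 1*1059)) = sqrt(-48 + (-1*8 - 1*1059)) = sqrt(-48 + (-8 - 1059)) = sqrt(-48 - 1067) = sqrt(-1115) = I*sqrt(1115)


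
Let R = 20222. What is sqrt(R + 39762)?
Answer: 4*sqrt(3749) ≈ 244.92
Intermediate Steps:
sqrt(R + 39762) = sqrt(20222 + 39762) = sqrt(59984) = 4*sqrt(3749)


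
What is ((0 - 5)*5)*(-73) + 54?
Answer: 1879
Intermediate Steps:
((0 - 5)*5)*(-73) + 54 = -5*5*(-73) + 54 = -25*(-73) + 54 = 1825 + 54 = 1879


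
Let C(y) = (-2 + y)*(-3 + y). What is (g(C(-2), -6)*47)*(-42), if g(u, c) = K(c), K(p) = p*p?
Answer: -71064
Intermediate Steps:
K(p) = p²
C(y) = (-3 + y)*(-2 + y)
g(u, c) = c²
(g(C(-2), -6)*47)*(-42) = ((-6)²*47)*(-42) = (36*47)*(-42) = 1692*(-42) = -71064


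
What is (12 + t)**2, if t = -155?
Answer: 20449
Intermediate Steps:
(12 + t)**2 = (12 - 155)**2 = (-143)**2 = 20449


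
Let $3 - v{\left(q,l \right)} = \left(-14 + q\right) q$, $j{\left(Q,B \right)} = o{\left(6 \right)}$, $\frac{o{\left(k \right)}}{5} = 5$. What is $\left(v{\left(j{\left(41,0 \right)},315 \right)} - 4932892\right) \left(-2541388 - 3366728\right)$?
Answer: $29145705159024$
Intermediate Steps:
$o{\left(k \right)} = 25$ ($o{\left(k \right)} = 5 \cdot 5 = 25$)
$j{\left(Q,B \right)} = 25$
$v{\left(q,l \right)} = 3 - q \left(-14 + q\right)$ ($v{\left(q,l \right)} = 3 - \left(-14 + q\right) q = 3 - q \left(-14 + q\right)$)
$\left(v{\left(j{\left(41,0 \right)},315 \right)} - 4932892\right) \left(-2541388 - 3366728\right) = \left(\left(3 - 25^{2} + 14 \cdot 25\right) - 4932892\right) \left(-2541388 - 3366728\right) = \left(\left(3 - 625 + 350\right) - 4932892\right) \left(-5908116\right) = \left(-272 - 4932892\right) \left(-5908116\right) = \left(-4933164\right) \left(-5908116\right) = 29145705159024$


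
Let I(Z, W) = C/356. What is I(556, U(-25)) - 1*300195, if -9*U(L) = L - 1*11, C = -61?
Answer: -106869481/356 ≈ -3.0020e+5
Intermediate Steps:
U(L) = 11/9 - L/9 (U(L) = -(L - 1*11)/9 = -(L - 11)/9 = -(-11 + L)/9 = 11/9 - L/9)
I(Z, W) = -61/356
I(556, U(-25)) - 1*300195 = -61/356 - 1*300195 = -61/356 - 300195 = -106869481/356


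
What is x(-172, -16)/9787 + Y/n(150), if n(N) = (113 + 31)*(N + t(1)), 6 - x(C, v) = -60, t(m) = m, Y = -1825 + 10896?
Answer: 90212981/212808528 ≈ 0.42392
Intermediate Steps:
Y = 9071
x(C, v) = 66 (x(C, v) = 6 - 1*(-60) = 6 + 60 = 66)
n(N) = 144 + 144*N (n(N) = (113 + 31)*(N + 1) = 144*(1 + N) = 144 + 144*N)
x(-172, -16)/9787 + Y/n(150) = 66/9787 + 9071/(144 + 144*150) = 66*(1/9787) + 9071/(144 + 21600) = 66/9787 + 9071/21744 = 90212981/212808528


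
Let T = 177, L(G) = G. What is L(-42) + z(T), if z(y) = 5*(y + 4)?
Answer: 863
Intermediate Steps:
z(y) = 20 + 5*y (z(y) = 5*(4 + y) = 20 + 5*y)
L(-42) + z(T) = -42 + (20 + 5*177) = -42 + (20 + 885) = -42 + 905 = 863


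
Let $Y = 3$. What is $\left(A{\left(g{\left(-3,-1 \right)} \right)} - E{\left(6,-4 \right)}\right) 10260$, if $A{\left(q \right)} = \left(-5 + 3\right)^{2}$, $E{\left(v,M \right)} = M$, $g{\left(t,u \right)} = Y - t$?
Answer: $82080$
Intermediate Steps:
$g{\left(t,u \right)} = 3 - t$
$A{\left(q \right)} = 4$ ($A{\left(q \right)} = \left(-2\right)^{2} = 4$)
$\left(A{\left(g{\left(-3,-1 \right)} \right)} - E{\left(6,-4 \right)}\right) 10260 = \left(4 - -4\right) 10260 = \left(4 + 4\right) 10260 = 8 \cdot 10260 = 82080$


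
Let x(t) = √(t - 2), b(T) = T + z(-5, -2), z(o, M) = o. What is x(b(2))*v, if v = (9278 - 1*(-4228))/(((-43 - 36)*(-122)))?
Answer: 6753*I*√5/4819 ≈ 3.1335*I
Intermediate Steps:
b(T) = -5 + T (b(T) = T - 5 = -5 + T)
x(t) = √(-2 + t)
v = 6753/4819 (v = (9278 + 4228)/((-79*(-122))) = 13506/9638 = 13506*(1/9638) = 6753/4819 ≈ 1.4013)
x(b(2))*v = √(-2 + (-5 + 2))*(6753/4819) = √(-2 - 3)*(6753/4819) = √(-5)*(6753/4819) = (I*√5)*(6753/4819) = 6753*I*√5/4819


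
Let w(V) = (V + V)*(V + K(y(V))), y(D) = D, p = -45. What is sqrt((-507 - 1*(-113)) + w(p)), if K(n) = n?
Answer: sqrt(7706) ≈ 87.784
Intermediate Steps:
w(V) = 4*V**2 (w(V) = (V + V)*(V + V) = (2*V)*(2*V) = 4*V**2)
sqrt((-507 - 1*(-113)) + w(p)) = sqrt((-507 - 1*(-113)) + 4*(-45)**2) = sqrt((-507 + 113) + 4*2025) = sqrt(-394 + 8100) = sqrt(7706)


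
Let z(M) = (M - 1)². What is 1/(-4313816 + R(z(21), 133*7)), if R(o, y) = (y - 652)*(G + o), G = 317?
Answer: -1/4113773 ≈ -2.4309e-7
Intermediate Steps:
z(M) = (-1 + M)²
R(o, y) = (-652 + y)*(317 + o) (R(o, y) = (y - 652)*(317 + o) = (-652 + y)*(317 + o))
1/(-4313816 + R(z(21), 133*7)) = 1/(-4313816 + (-206684 - 652*(-1 + 21)² + 317*(133*7) + (-1 + 21)²*(133*7))) = 1/(-4313816 + (-206684 - 652*20² + 317*931 + 20²*931)) = 1/(-4313816 + (-206684 - 652*400 + 295127 + 400*931)) = 1/(-4313816 + (-206684 - 260800 + 295127 + 372400)) = 1/(-4313816 + 200043) = 1/(-4113773) = -1/4113773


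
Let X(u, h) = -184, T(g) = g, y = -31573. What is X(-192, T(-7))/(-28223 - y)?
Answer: -92/1675 ≈ -0.054925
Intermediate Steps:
X(-192, T(-7))/(-28223 - y) = -184/(-28223 - 1*(-31573)) = -184/(-28223 + 31573) = -184/3350 = -184*1/3350 = -92/1675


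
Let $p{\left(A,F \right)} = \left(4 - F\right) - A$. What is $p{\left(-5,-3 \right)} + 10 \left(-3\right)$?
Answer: $-18$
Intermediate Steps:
$p{\left(A,F \right)} = 4 - A - F$
$p{\left(-5,-3 \right)} + 10 \left(-3\right) = \left(4 - -5 - -3\right) + 10 \left(-3\right) = \left(4 + 5 + 3\right) - 30 = 12 - 30 = -18$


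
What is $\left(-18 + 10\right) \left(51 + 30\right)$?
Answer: $-648$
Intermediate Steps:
$\left(-18 + 10\right) \left(51 + 30\right) = \left(-8\right) 81 = -648$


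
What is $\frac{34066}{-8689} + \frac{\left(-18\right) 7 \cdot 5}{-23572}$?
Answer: $- \frac{398764841}{102408554} \approx -3.8939$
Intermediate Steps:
$\frac{34066}{-8689} + \frac{\left(-18\right) 7 \cdot 5}{-23572} = 34066 \left(- \frac{1}{8689}\right) + \left(-126\right) 5 \left(- \frac{1}{23572}\right) = - \frac{34066}{8689} - - \frac{315}{11786} = - \frac{34066}{8689} + \frac{315}{11786} = - \frac{398764841}{102408554}$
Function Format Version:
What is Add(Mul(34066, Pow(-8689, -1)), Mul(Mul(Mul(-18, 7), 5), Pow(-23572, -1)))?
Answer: Rational(-398764841, 102408554) ≈ -3.8939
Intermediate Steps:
Add(Mul(34066, Pow(-8689, -1)), Mul(Mul(Mul(-18, 7), 5), Pow(-23572, -1))) = Add(Mul(34066, Rational(-1, 8689)), Mul(Mul(-126, 5), Rational(-1, 23572))) = Add(Rational(-34066, 8689), Mul(-630, Rational(-1, 23572))) = Add(Rational(-34066, 8689), Rational(315, 11786)) = Rational(-398764841, 102408554)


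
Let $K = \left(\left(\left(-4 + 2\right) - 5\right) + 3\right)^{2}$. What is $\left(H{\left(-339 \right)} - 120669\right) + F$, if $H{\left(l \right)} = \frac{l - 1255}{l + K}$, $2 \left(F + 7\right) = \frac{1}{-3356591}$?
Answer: $- \frac{261658043371551}{2168357786} \approx -1.2067 \cdot 10^{5}$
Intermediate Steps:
$F = - \frac{46992275}{6713182}$ ($F = -7 + \frac{1}{2 \left(-3356591\right)} = -7 + \frac{1}{2} \left(- \frac{1}{3356591}\right) = -7 - \frac{1}{6713182} = - \frac{46992275}{6713182} \approx -7.0$)
$K = 16$ ($K = \left(\left(-2 - 5\right) + 3\right)^{2} = \left(-7 + 3\right)^{2} = \left(-4\right)^{2} = 16$)
$H{\left(l \right)} = \frac{-1255 + l}{16 + l}$ ($H{\left(l \right)} = \frac{l - 1255}{l + 16} = \frac{-1255 + l}{16 + l}$)
$\left(H{\left(-339 \right)} - 120669\right) + F = \left(\frac{-1255 - 339}{16 - 339} - 120669\right) - \frac{46992275}{6713182} = \left(\frac{1}{-323} \left(-1594\right) - 120669\right) - \frac{46992275}{6713182} = \left(\left(- \frac{1}{323}\right) \left(-1594\right) - 120669\right) - \frac{46992275}{6713182} = \left(\frac{1594}{323} - 120669\right) - \frac{46992275}{6713182} = - \frac{38974493}{323} - \frac{46992275}{6713182} = - \frac{261658043371551}{2168357786}$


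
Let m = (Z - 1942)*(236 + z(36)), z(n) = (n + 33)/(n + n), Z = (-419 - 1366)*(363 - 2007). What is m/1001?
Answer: 758076583/1092 ≈ 6.9421e+5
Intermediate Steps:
Z = 2934540 (Z = -1785*(-1644) = 2934540)
z(n) = (33 + n)/(2*n) (z(n) = (33 + n)/((2*n)) = (33 + n)*(1/(2*n)) = (33 + n)/(2*n))
m = 8338842413/12 (m = (2934540 - 1942)*(236 + (½)*(33 + 36)/36) = 2932598*(236 + (½)*(1/36)*69) = 2932598*(236 + 23/24) = 2932598*(5687/24) = 8338842413/12 ≈ 6.9490e+8)
m/1001 = (8338842413/12)/1001 = (8338842413/12)*(1/1001) = 758076583/1092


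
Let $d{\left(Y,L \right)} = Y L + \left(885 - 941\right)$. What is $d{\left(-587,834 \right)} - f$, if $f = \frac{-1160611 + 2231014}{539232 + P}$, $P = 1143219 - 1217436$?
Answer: $- \frac{75892974871}{155005} \approx -4.8962 \cdot 10^{5}$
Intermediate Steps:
$P = -74217$ ($P = 1143219 - 1217436 = -74217$)
$d{\left(Y,L \right)} = -56 + L Y$ ($d{\left(Y,L \right)} = L Y + \left(885 - 941\right) = L Y - 56 = -56 + L Y$)
$f = \frac{356801}{155005}$ ($f = \frac{-1160611 + 2231014}{539232 - 74217} = \frac{1070403}{465015} = 1070403 \cdot \frac{1}{465015} = \frac{356801}{155005} \approx 2.3019$)
$d{\left(-587,834 \right)} - f = \left(-56 + 834 \left(-587\right)\right) - \frac{356801}{155005} = \left(-56 - 489558\right) - \frac{356801}{155005} = -489614 - \frac{356801}{155005} = - \frac{75892974871}{155005}$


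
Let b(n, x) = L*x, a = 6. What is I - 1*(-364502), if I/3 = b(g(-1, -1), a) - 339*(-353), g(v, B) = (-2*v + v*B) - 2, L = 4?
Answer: 723575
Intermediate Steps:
g(v, B) = -2 - 2*v + B*v (g(v, B) = (-2*v + B*v) - 2 = -2 - 2*v + B*v)
b(n, x) = 4*x
I = 359073 (I = 3*(4*6 - 339*(-353)) = 3*(24 + 119667) = 3*119691 = 359073)
I - 1*(-364502) = 359073 - 1*(-364502) = 359073 + 364502 = 723575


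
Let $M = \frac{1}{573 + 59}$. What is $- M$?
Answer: $- \frac{1}{632} \approx -0.0015823$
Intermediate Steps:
$M = \frac{1}{632} \approx 0.0015823$
$- M = \left(-1\right) \frac{1}{632} = - \frac{1}{632}$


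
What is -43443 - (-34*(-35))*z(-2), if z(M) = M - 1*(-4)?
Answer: -45823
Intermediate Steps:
z(M) = 4 + M (z(M) = M + 4 = 4 + M)
-43443 - (-34*(-35))*z(-2) = -43443 - (-34*(-35))*(4 - 2) = -43443 - 1190*2 = -43443 - 1*2380 = -43443 - 2380 = -45823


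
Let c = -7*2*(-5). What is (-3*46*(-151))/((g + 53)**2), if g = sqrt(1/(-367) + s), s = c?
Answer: 2806649382/(19451 + sqrt(9427863))**2 ≈ 5.5334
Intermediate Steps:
c = 70 (c = -14*(-5) = 70)
s = 70
g = sqrt(9427863)/367 (g = sqrt(1/(-367) + 70) = sqrt(-1/367 + 70) = sqrt(25689/367) = sqrt(9427863)/367 ≈ 8.3664)
(-3*46*(-151))/((g + 53)**2) = (-3*46*(-151))/((sqrt(9427863)/367 + 53)**2) = (-138*(-151))/((53 + sqrt(9427863)/367)**2) = 20838/(53 + sqrt(9427863)/367)**2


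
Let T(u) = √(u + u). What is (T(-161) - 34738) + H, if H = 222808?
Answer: 188070 + I*√322 ≈ 1.8807e+5 + 17.944*I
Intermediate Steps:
T(u) = √2*√u (T(u) = √(2*u) = √2*√u)
(T(-161) - 34738) + H = (√2*√(-161) - 34738) + 222808 = (√2*(I*√161) - 34738) + 222808 = (I*√322 - 34738) + 222808 = (-34738 + I*√322) + 222808 = 188070 + I*√322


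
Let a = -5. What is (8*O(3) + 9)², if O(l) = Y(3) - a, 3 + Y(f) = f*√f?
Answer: 2353 + 1200*√3 ≈ 4431.5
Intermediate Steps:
Y(f) = -3 + f^(3/2) (Y(f) = -3 + f*√f = -3 + f^(3/2))
O(l) = 2 + 3*√3 (O(l) = (-3 + 3^(3/2)) - 1*(-5) = (-3 + 3*√3) + 5 = 2 + 3*√3)
(8*O(3) + 9)² = (8*(2 + 3*√3) + 9)² = ((16 + 24*√3) + 9)² = (25 + 24*√3)²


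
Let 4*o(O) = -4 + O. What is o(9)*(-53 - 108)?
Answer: -805/4 ≈ -201.25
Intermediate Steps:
o(O) = -1 + O/4 (o(O) = (-4 + O)/4 = -1 + O/4)
o(9)*(-53 - 108) = (-1 + (¼)*9)*(-53 - 108) = (-1 + 9/4)*(-161) = (5/4)*(-161) = -805/4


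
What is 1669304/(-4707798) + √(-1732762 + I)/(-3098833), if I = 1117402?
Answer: -834652/2353899 - 8*I*√9615/3098833 ≈ -0.35458 - 0.00025314*I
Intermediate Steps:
1669304/(-4707798) + √(-1732762 + I)/(-3098833) = 1669304/(-4707798) + √(-1732762 + 1117402)/(-3098833) = 1669304*(-1/4707798) + √(-615360)*(-1/3098833) = -834652/2353899 + (8*I*√9615)*(-1/3098833) = -834652/2353899 - 8*I*√9615/3098833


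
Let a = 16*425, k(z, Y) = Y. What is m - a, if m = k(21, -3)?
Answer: -6803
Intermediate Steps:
m = -3
a = 6800
m - a = -3 - 1*6800 = -3 - 6800 = -6803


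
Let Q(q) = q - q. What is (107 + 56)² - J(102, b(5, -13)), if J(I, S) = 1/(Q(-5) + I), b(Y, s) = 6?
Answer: 2710037/102 ≈ 26569.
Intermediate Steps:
Q(q) = 0
J(I, S) = 1/I (J(I, S) = 1/(0 + I) = 1/I)
(107 + 56)² - J(102, b(5, -13)) = (107 + 56)² - 1/102 = 163² - 1*1/102 = 26569 - 1/102 = 2710037/102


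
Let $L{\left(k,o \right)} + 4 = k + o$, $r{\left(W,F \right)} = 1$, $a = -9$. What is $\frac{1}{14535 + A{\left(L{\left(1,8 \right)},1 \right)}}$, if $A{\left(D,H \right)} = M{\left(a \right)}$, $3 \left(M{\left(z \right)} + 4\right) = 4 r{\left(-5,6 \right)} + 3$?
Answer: $\frac{3}{43600} \approx 6.8807 \cdot 10^{-5}$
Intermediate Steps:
$L{\left(k,o \right)} = -4 + k + o$ ($L{\left(k,o \right)} = -4 + \left(k + o\right) = -4 + k + o$)
$M{\left(z \right)} = - \frac{5}{3}$ ($M{\left(z \right)} = -4 + \frac{4 \cdot 1 + 3}{3} = -4 + \frac{4 + 3}{3} = -4 + \frac{1}{3} \cdot 7 = -4 + \frac{7}{3} = - \frac{5}{3}$)
$A{\left(D,H \right)} = - \frac{5}{3}$
$\frac{1}{14535 + A{\left(L{\left(1,8 \right)},1 \right)}} = \frac{1}{14535 - \frac{5}{3}} = \frac{1}{\frac{43600}{3}} = \frac{3}{43600}$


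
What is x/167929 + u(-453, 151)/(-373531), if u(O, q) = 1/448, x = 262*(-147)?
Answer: -6445005642361/28101555909952 ≈ -0.22935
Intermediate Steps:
x = -38514
u(O, q) = 1/448
x/167929 + u(-453, 151)/(-373531) = -38514/167929 + (1/448)/(-373531) = -38514*1/167929 + (1/448)*(-1/373531) = -38514/167929 - 1/167341888 = -6445005642361/28101555909952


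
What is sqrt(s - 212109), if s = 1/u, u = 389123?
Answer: I*sqrt(32116846756253938)/389123 ≈ 460.55*I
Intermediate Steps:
s = 1/389123 ≈ 2.5699e-6
sqrt(s - 212109) = sqrt(1/389123 - 212109) = sqrt(-82536490406/389123) = I*sqrt(32116846756253938)/389123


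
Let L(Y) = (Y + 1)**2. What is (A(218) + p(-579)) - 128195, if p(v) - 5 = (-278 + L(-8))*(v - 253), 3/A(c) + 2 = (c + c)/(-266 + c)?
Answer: 8290918/133 ≈ 62338.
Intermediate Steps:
L(Y) = (1 + Y)**2
A(c) = 3/(-2 + 2*c/(-266 + c)) (A(c) = 3/(-2 + (c + c)/(-266 + c)) = 3/(-2 + (2*c)/(-266 + c)) = 3/(-2 + 2*c/(-266 + c)))
p(v) = 57942 - 229*v (p(v) = 5 + (-278 + (1 - 8)**2)*(v - 253) = 5 + (-278 + (-7)**2)*(-253 + v) = 5 + (-278 + 49)*(-253 + v) = 5 - 229*(-253 + v) = 5 + (57937 - 229*v) = 57942 - 229*v)
(A(218) + p(-579)) - 128195 = ((-3/2 + (3/532)*218) + (57942 - 229*(-579))) - 128195 = ((-3/2 + 327/266) + (57942 + 132591)) - 128195 = (-36/133 + 190533) - 128195 = 25340853/133 - 128195 = 8290918/133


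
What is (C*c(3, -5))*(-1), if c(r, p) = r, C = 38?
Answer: -114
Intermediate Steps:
(C*c(3, -5))*(-1) = (38*3)*(-1) = 114*(-1) = -114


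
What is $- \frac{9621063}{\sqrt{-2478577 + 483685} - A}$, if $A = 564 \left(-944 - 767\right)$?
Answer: $- \frac{773697023271}{77602892909} + \frac{3207021 i \sqrt{498723}}{155205785818} \approx -9.97 + 0.014592 i$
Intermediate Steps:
$A = -965004$ ($A = 564 \left(-1711\right) = -965004$)
$- \frac{9621063}{\sqrt{-2478577 + 483685} - A} = - \frac{9621063}{\sqrt{-2478577 + 483685} - -965004} = - \frac{9621063}{\sqrt{-1994892} + 965004} = - \frac{9621063}{2 i \sqrt{498723} + 965004} = - \frac{9621063}{965004 + 2 i \sqrt{498723}}$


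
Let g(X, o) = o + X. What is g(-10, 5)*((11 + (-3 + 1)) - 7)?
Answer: -10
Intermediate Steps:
g(X, o) = X + o
g(-10, 5)*((11 + (-3 + 1)) - 7) = (-10 + 5)*((11 + (-3 + 1)) - 7) = -5*((11 - 2) - 7) = -5*(9 - 7) = -5*2 = -10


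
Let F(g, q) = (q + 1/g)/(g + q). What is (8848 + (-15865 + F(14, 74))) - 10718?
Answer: -21848483/1232 ≈ -17734.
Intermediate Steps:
F(g, q) = (q + 1/g)/(g + q)
(8848 + (-15865 + F(14, 74))) - 10718 = (8848 + (-15865 + (1 + 14*74)/(14*(14 + 74)))) - 10718 = (8848 + (-15865 + (1/14)*(1 + 1036)/88)) - 10718 = (8848 + (-15865 + (1/14)*(1/88)*1037)) - 10718 = (8848 + (-15865 + 1037/1232)) - 10718 = (8848 - 19544643/1232) - 10718 = -8643907/1232 - 10718 = -21848483/1232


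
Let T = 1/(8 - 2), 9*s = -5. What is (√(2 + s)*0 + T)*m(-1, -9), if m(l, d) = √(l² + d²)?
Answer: √82/6 ≈ 1.5092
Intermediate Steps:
s = -5/9 (s = (⅑)*(-5) = -5/9 ≈ -0.55556)
T = ⅙ (T = 1/6 = ⅙ ≈ 0.16667)
m(l, d) = √(d² + l²)
(√(2 + s)*0 + T)*m(-1, -9) = (√(2 - 5/9)*0 + ⅙)*√((-9)² + (-1)²) = (√(13/9)*0 + ⅙)*√(81 + 1) = ((√13/3)*0 + ⅙)*√82 = (0 + ⅙)*√82 = √82/6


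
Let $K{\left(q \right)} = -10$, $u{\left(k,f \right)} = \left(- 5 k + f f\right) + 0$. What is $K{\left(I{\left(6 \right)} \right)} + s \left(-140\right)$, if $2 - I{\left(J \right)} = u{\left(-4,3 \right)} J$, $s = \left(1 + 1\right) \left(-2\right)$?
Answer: $550$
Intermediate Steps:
$u{\left(k,f \right)} = f^{2} - 5 k$ ($u{\left(k,f \right)} = \left(- 5 k + f^{2}\right) + 0 = \left(f^{2} - 5 k\right) + 0 = f^{2} - 5 k$)
$s = -4$ ($s = 2 \left(-2\right) = -4$)
$I{\left(J \right)} = 2 - 29 J$ ($I{\left(J \right)} = 2 - \left(3^{2} - -20\right) J = 2 - \left(9 + 20\right) J = 2 - 29 J$)
$K{\left(I{\left(6 \right)} \right)} + s \left(-140\right) = -10 - -560 = -10 + 560 = 550$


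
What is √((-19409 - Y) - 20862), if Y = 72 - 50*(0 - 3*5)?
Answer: I*√41093 ≈ 202.71*I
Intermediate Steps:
Y = 822 (Y = 72 - 50*(0 - 15) = 72 - 50*(-15) = 72 + 750 = 822)
√((-19409 - Y) - 20862) = √((-19409 - 1*822) - 20862) = √((-19409 - 822) - 20862) = √(-20231 - 20862) = √(-41093) = I*√41093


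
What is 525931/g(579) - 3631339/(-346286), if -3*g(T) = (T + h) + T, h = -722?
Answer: -272392181497/75490348 ≈ -3608.3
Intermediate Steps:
g(T) = 722/3 - 2*T/3 (g(T) = -((T - 722) + T)/3 = -((-722 + T) + T)/3 = -(-722 + 2*T)/3 = 722/3 - 2*T/3)
525931/g(579) - 3631339/(-346286) = 525931/(722/3 - ⅔*579) - 3631339/(-346286) = 525931/(722/3 - 386) - 3631339*(-1/346286) = 525931/(-436/3) + 3631339/346286 = 525931*(-3/436) + 3631339/346286 = -1577793/436 + 3631339/346286 = -272392181497/75490348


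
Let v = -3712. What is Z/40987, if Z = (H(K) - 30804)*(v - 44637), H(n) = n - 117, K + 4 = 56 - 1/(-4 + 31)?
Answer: 40297150936/1106649 ≈ 36414.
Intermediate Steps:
K = 1403/27 (K = -4 + (56 - 1/(-4 + 31)) = -4 + (56 - 1/27) = -4 + 1511/27 = 1403/27 ≈ 51.963)
H(n) = -117 + n
Z = 40297150936/27 (Z = ((-117 + 1403/27) - 30804)*(-3712 - 44637) = (-1756/27 - 30804)*(-48349) = -833464/27*(-48349) = 40297150936/27 ≈ 1.4925e+9)
Z/40987 = (40297150936/27)/40987 = (40297150936/27)*(1/40987) = 40297150936/1106649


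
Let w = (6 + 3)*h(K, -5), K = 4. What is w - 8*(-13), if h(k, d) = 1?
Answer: 113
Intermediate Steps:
w = 9 (w = (6 + 3)*1 = 9*1 = 9)
w - 8*(-13) = 9 - 8*(-13) = 9 + 104 = 113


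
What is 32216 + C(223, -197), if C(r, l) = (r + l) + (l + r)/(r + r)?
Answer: 7189979/223 ≈ 32242.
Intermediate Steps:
C(r, l) = l + r + (l + r)/(2*r) (C(r, l) = (l + r) + (l + r)/((2*r)) = (l + r) + (l + r)*(1/(2*r)) = (l + r) + (l + r)/(2*r) = l + r + (l + r)/(2*r))
32216 + C(223, -197) = 32216 + (1/2 - 197 + 223 + (1/2)*(-197)/223) = 32216 + (1/2 - 197 + 223 + (1/2)*(-197)*(1/223)) = 32216 + (1/2 - 197 + 223 - 197/446) = 32216 + 5811/223 = 7189979/223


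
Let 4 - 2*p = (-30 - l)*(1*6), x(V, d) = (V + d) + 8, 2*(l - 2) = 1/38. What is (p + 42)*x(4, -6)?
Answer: 31929/38 ≈ 840.24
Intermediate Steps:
l = 153/76 (l = 2 + (½)/38 = 2 + (½)*(1/38) = 2 + 1/76 = 153/76 ≈ 2.0132)
x(V, d) = 8 + V + d
p = 7451/76 (p = 2 - (-30 - 1*153/76)*1*6/2 = 2 - (-30 - 153/76)*6/2 = 2 - (-2433)*6/152 = 2 - ½*(-7299/38) = 2 + 7299/76 = 7451/76 ≈ 98.039)
(p + 42)*x(4, -6) = (7451/76 + 42)*(8 + 4 - 6) = (10643/76)*6 = 31929/38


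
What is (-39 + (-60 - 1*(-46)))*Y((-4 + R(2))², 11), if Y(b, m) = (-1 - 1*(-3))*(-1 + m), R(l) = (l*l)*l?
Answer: -1060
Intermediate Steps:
R(l) = l³ (R(l) = l²*l = l³)
Y(b, m) = -2 + 2*m (Y(b, m) = (-1 + 3)*(-1 + m) = 2*(-1 + m) = -2 + 2*m)
(-39 + (-60 - 1*(-46)))*Y((-4 + R(2))², 11) = (-39 + (-60 - 1*(-46)))*(-2 + 2*11) = (-39 + (-60 + 46))*(-2 + 22) = (-39 - 14)*20 = -53*20 = -1060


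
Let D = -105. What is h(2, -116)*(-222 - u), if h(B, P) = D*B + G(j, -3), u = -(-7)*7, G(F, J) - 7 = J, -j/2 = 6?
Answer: 55826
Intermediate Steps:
j = -12 (j = -2*6 = -12)
G(F, J) = 7 + J
u = 49 (u = -1*(-49) = 49)
h(B, P) = 4 - 105*B (h(B, P) = -105*B + (7 - 3) = -105*B + 4 = 4 - 105*B)
h(2, -116)*(-222 - u) = (4 - 105*2)*(-222 - 1*49) = (4 - 210)*(-222 - 49) = -206*(-271) = 55826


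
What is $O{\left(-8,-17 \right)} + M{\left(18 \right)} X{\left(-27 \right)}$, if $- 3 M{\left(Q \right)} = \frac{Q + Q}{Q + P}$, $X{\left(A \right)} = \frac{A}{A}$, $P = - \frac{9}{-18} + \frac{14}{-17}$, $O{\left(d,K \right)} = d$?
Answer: $- \frac{5216}{601} \approx -8.6789$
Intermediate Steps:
$P = - \frac{11}{34}$ ($P = \left(-9\right) \left(- \frac{1}{18}\right) + 14 \left(- \frac{1}{17}\right) = \frac{1}{2} - \frac{14}{17} = - \frac{11}{34} \approx -0.32353$)
$X{\left(A \right)} = 1$
$M{\left(Q \right)} = - \frac{2 Q}{3 \left(- \frac{11}{34} + Q\right)}$ ($M{\left(Q \right)} = - \frac{\left(Q + Q\right) \frac{1}{Q - \frac{11}{34}}}{3} = - \frac{2 Q \frac{1}{- \frac{11}{34} + Q}}{3} = - \frac{2 Q}{3 \left(- \frac{11}{34} + Q\right)}$)
$O{\left(-8,-17 \right)} + M{\left(18 \right)} X{\left(-27 \right)} = -8 + \left(-68\right) 18 \frac{1}{-33 + 102 \cdot 18} \cdot 1 = -8 + \left(-68\right) 18 \frac{1}{-33 + 1836} \cdot 1 = -8 + \left(-68\right) 18 \cdot \frac{1}{1803} \cdot 1 = -8 - \frac{408}{601} = - \frac{5216}{601}$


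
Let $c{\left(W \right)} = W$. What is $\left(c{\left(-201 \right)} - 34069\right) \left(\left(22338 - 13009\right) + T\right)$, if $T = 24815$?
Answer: $-1170114880$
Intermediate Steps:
$\left(c{\left(-201 \right)} - 34069\right) \left(\left(22338 - 13009\right) + T\right) = \left(-201 - 34069\right) \left(\left(22338 - 13009\right) + 24815\right) = - 34270 \left(\left(22338 - 13009\right) + 24815\right) = - 34270 \left(9329 + 24815\right) = \left(-34270\right) 34144 = -1170114880$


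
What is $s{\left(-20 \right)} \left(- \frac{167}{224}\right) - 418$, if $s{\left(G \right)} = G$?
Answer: $- \frac{22573}{56} \approx -403.09$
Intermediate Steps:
$s{\left(-20 \right)} \left(- \frac{167}{224}\right) - 418 = - 20 \left(- \frac{167}{224}\right) - 418 = - 20 \left(\left(-167\right) \frac{1}{224}\right) - 418 = \left(-20\right) \left(- \frac{167}{224}\right) - 418 = \frac{835}{56} - 418 = - \frac{22573}{56}$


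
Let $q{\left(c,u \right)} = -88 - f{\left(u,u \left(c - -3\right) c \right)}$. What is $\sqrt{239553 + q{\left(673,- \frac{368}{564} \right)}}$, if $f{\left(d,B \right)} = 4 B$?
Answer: $\frac{\sqrt{28367145489}}{141} \approx 1194.5$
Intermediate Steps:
$q{\left(c,u \right)} = -88 - 4 c u \left(3 + c\right)$ ($q{\left(c,u \right)} = -88 - 4 u \left(c - -3\right) c = -88 - 4 u \left(c + 3\right) c = -88 - 4 u \left(3 + c\right) c = -88 - 4 c u \left(3 + c\right)$)
$\sqrt{239553 + q{\left(673,- \frac{368}{564} \right)}} = \sqrt{239553 - \left(88 + 2692 \left(- \frac{368}{564}\right) \left(3 + 673\right)\right)} = \sqrt{239553 - \left(88 + 2692 \left(\left(-368\right) \frac{1}{564}\right) 676\right)} = \sqrt{239553 - \left(88 + 2692 \left(- \frac{92}{141}\right) 676\right)} = \sqrt{239553 + \left(-88 + \frac{167420864}{141}\right)} = \sqrt{239553 + \frac{167408456}{141}} = \sqrt{\frac{201185429}{141}} = \frac{\sqrt{28367145489}}{141}$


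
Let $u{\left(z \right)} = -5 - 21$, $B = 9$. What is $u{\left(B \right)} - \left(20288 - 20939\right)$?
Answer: $625$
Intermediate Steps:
$u{\left(z \right)} = -26$ ($u{\left(z \right)} = -5 - 21 = -26$)
$u{\left(B \right)} - \left(20288 - 20939\right) = -26 - \left(20288 - 20939\right) = -26 - -651 = -26 + 651 = 625$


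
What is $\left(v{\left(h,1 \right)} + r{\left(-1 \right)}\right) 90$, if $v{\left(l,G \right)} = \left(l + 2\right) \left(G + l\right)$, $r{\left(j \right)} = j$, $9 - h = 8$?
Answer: $450$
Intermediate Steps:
$h = 1$ ($h = 9 - 8 = 1$)
$v{\left(l,G \right)} = \left(2 + l\right) \left(G + l\right)$
$\left(v{\left(h,1 \right)} + r{\left(-1 \right)}\right) 90 = \left(\left(1^{2} + 2 \cdot 1 + 2 \cdot 1 + 1 \cdot 1\right) - 1\right) 90 = \left(\left(1 + 2 + 2 + 1\right) - 1\right) 90 = \left(6 - 1\right) 90 = 5 \cdot 90 = 450$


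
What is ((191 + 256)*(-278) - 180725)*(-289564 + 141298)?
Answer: 45219795606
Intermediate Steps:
((191 + 256)*(-278) - 180725)*(-289564 + 141298) = (447*(-278) - 180725)*(-148266) = (-124266 - 180725)*(-148266) = -304991*(-148266) = 45219795606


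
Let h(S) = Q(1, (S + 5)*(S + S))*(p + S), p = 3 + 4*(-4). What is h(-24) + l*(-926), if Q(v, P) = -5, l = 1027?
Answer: -950817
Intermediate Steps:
p = -13 (p = 3 - 16 = -13)
h(S) = 65 - 5*S (h(S) = -5*(-13 + S) = 65 - 5*S)
h(-24) + l*(-926) = (65 - 5*(-24)) + 1027*(-926) = (65 + 120) - 951002 = 185 - 951002 = -950817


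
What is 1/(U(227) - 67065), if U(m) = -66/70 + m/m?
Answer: -35/2347273 ≈ -1.4911e-5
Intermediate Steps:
U(m) = 2/35 (U(m) = -66*1/70 + 1 = -33/35 + 1 = 2/35)
1/(U(227) - 67065) = 1/(2/35 - 67065) = 1/(-2347273/35) = -35/2347273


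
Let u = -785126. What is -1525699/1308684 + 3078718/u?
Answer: -2613467470093/513740917092 ≈ -5.0871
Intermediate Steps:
-1525699/1308684 + 3078718/u = -1525699/1308684 + 3078718/(-785126) = -1525699*1/1308684 + 3078718*(-1/785126) = -1525699/1308684 - 1539359/392563 = -2613467470093/513740917092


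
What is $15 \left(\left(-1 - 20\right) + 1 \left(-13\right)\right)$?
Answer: $-510$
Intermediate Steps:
$15 \left(\left(-1 - 20\right) + 1 \left(-13\right)\right) = 15 \left(\left(-1 - 20\right) - 13\right) = 15 \left(-21 - 13\right) = 15 \left(-34\right) = -510$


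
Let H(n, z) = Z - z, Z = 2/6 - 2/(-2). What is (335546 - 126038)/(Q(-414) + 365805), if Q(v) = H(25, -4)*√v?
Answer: 76639073940/133813309801 - 3352128*I*√46/133813309801 ≈ 0.57273 - 0.0001699*I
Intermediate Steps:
Z = 4/3 (Z = 2*(⅙) - 2*(-½) = ⅓ + 1 = 4/3 ≈ 1.3333)
H(n, z) = 4/3 - z
Q(v) = 16*√v/3 (Q(v) = (4/3 - 1*(-4))*√v = (4/3 + 4)*√v = 16*√v/3)
(335546 - 126038)/(Q(-414) + 365805) = (335546 - 126038)/(16*√(-414)/3 + 365805) = 209508/(16*(3*I*√46)/3 + 365805) = 209508/(16*I*√46 + 365805) = 209508/(365805 + 16*I*√46)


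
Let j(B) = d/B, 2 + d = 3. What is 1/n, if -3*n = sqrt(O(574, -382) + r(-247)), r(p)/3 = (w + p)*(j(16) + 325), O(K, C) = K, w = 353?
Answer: -6*sqrt(1663102)/831551 ≈ -0.0093051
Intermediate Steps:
d = 1 (d = -2 + 3 = 1)
j(B) = 1/B
r(p) = 5507859/16 + 15603*p/16 (r(p) = 3*((353 + p)*(1/16 + 325)) = 3*((353 + p)*(5201/16)) = 3*(1835953/16 + 5201*p/16) = 5507859/16 + 15603*p/16)
n = -sqrt(1663102)/12 (n = -sqrt(574 + (5507859/16 + (15603/16)*(-247)))/3 = -sqrt(574 + (5507859/16 - 3853941/16))/3 = -sqrt(574 + 826959/8)/3 = -sqrt(1663102)/12 ≈ -107.47)
1/n = 1/(-sqrt(1663102)/12) = -6*sqrt(1663102)/831551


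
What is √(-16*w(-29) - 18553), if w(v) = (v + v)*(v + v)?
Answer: I*√72377 ≈ 269.03*I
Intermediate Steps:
w(v) = 4*v² (w(v) = (2*v)*(2*v) = 4*v²)
√(-16*w(-29) - 18553) = √(-64*(-29)² - 18553) = √(-64*841 - 18553) = √(-16*3364 - 18553) = √(-53824 - 18553) = √(-72377) = I*√72377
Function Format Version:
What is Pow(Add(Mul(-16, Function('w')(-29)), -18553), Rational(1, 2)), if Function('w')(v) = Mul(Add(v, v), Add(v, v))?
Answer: Mul(I, Pow(72377, Rational(1, 2))) ≈ Mul(269.03, I)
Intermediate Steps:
Function('w')(v) = Mul(4, Pow(v, 2)) (Function('w')(v) = Mul(Mul(2, v), Mul(2, v)) = Mul(4, Pow(v, 2)))
Pow(Add(Mul(-16, Function('w')(-29)), -18553), Rational(1, 2)) = Pow(Add(Mul(-16, Mul(4, Pow(-29, 2))), -18553), Rational(1, 2)) = Pow(Add(Mul(-16, Mul(4, 841)), -18553), Rational(1, 2)) = Pow(Add(Mul(-16, 3364), -18553), Rational(1, 2)) = Pow(Add(-53824, -18553), Rational(1, 2)) = Pow(-72377, Rational(1, 2)) = Mul(I, Pow(72377, Rational(1, 2)))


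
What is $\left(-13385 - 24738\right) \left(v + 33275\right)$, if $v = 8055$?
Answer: $-1575623590$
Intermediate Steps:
$\left(-13385 - 24738\right) \left(v + 33275\right) = \left(-13385 - 24738\right) \left(8055 + 33275\right) = \left(-38123\right) 41330 = -1575623590$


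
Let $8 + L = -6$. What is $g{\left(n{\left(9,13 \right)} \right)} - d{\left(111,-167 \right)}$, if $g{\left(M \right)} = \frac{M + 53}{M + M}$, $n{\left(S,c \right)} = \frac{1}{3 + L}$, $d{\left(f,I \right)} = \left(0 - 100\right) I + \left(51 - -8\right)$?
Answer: $-17050$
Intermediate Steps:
$L = -14$ ($L = -8 - 6 = -14$)
$d{\left(f,I \right)} = 59 - 100 I$ ($d{\left(f,I \right)} = - 100 I + \left(51 + 8\right) = - 100 I + 59 = 59 - 100 I$)
$n{\left(S,c \right)} = - \frac{1}{11}$ ($n{\left(S,c \right)} = \frac{1}{3 - 14} = \frac{1}{-11} = - \frac{1}{11}$)
$g{\left(M \right)} = \frac{53 + M}{2 M}$
$g{\left(n{\left(9,13 \right)} \right)} - d{\left(111,-167 \right)} = \frac{53 - \frac{1}{11}}{2 \left(- \frac{1}{11}\right)} - \left(59 - -16700\right) = \frac{1}{2} \left(-11\right) \frac{582}{11} - \left(59 + 16700\right) = -291 - 16759 = -17050$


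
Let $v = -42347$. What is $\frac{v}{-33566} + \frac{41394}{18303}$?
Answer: $\frac{721502715}{204786166} \approx 3.5232$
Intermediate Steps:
$\frac{v}{-33566} + \frac{41394}{18303} = - \frac{42347}{-33566} + \frac{41394}{18303} = \left(-42347\right) \left(- \frac{1}{33566}\right) + 41394 \cdot \frac{1}{18303} = \frac{42347}{33566} + \frac{13798}{6101} = \frac{721502715}{204786166}$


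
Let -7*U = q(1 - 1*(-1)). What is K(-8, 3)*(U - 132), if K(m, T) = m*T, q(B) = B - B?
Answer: 3168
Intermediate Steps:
q(B) = 0
U = 0 (U = -1/7*0 = 0)
K(m, T) = T*m
K(-8, 3)*(U - 132) = (3*(-8))*(0 - 132) = -24*(-132) = 3168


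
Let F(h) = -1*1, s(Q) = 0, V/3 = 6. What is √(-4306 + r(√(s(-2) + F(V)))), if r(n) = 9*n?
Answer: √(-4306 + 9*I) ≈ 0.0686 + 65.62*I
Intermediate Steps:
V = 18 (V = 3*6 = 18)
F(h) = -1
√(-4306 + r(√(s(-2) + F(V)))) = √(-4306 + 9*√(0 - 1)) = √(-4306 + 9*√(-1)) = √(-4306 + 9*I)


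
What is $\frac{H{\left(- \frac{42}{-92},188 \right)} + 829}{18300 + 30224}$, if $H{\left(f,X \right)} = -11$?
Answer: $\frac{409}{24262} \approx 0.016858$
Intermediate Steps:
$\frac{H{\left(- \frac{42}{-92},188 \right)} + 829}{18300 + 30224} = \frac{-11 + 829}{18300 + 30224} = \frac{818}{48524} = 818 \cdot \frac{1}{48524} = \frac{409}{24262}$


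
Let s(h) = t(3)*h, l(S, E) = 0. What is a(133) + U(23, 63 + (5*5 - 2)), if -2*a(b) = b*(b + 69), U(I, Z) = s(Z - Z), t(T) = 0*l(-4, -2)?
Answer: -13433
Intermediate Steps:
t(T) = 0 (t(T) = 0*0 = 0)
s(h) = 0 (s(h) = 0*h = 0)
U(I, Z) = 0
a(b) = -b*(69 + b)/2 (a(b) = -b*(b + 69)/2 = -b*(69 + b)/2)
a(133) + U(23, 63 + (5*5 - 2)) = -1/2*133*(69 + 133) + 0 = -1/2*133*202 + 0 = -13433 + 0 = -13433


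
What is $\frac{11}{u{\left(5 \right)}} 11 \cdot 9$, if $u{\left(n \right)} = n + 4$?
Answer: $121$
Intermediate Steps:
$u{\left(n \right)} = 4 + n$
$\frac{11}{u{\left(5 \right)}} 11 \cdot 9 = \frac{11}{4 + 5} \cdot 11 \cdot 9 = \frac{11}{9} \cdot 11 \cdot 9 = \frac{121}{9} \cdot 9 = 121$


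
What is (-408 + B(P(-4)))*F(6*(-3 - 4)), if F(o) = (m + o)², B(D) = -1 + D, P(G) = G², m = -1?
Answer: -726657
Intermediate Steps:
F(o) = (-1 + o)²
(-408 + B(P(-4)))*F(6*(-3 - 4)) = (-408 + (-1 + (-4)²))*(-1 + 6*(-3 - 4))² = (-408 + (-1 + 16))*(-1 + 6*(-7))² = (-408 + 15)*(-1 - 42)² = -393*(-43)² = -393*1849 = -726657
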